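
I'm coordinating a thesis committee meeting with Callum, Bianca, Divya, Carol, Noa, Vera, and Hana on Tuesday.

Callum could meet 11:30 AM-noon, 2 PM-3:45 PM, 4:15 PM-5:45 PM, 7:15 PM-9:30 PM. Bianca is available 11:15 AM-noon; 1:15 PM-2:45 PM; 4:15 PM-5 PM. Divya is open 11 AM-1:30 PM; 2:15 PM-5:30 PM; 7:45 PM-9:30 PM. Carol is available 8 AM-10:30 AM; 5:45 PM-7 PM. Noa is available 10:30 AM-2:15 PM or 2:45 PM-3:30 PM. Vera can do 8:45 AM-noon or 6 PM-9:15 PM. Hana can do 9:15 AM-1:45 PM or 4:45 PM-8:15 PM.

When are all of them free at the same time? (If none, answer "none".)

Callum ∩ Bianca: 11:30-12:00, 14:00-14:45, 16:15-17:00.
Callum ∩ Bianca ∩ Divya: 11:30-12:00, 14:15-14:45, 16:15-17:00.
Callum ∩ Bianca ∩ Divya ∩ Carol: ∅.
Callum ∩ Bianca ∩ Divya ∩ Carol ∩ Noa: ∅.
Callum ∩ Bianca ∩ Divya ∩ Carol ∩ Noa ∩ Vera: ∅.
Callum ∩ Bianca ∩ Divya ∩ Carol ∩ Noa ∩ Vera ∩ Hana: ∅.
There is no time when everyone is free.

none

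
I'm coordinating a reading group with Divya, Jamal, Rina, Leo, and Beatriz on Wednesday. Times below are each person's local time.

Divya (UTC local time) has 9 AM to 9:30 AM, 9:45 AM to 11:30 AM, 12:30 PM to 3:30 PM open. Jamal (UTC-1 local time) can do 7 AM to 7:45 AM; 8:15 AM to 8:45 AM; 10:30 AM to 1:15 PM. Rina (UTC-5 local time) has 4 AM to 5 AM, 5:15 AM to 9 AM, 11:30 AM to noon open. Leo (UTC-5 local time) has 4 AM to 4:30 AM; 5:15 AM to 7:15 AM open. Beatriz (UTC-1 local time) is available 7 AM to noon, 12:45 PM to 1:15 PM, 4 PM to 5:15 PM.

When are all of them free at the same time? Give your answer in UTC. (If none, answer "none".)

09:15-09:30

Divya in UTC: 09:00-09:30, 09:45-11:30, 12:30-15:30.
Jamal in UTC: 08:00-08:45, 09:15-09:45, 11:30-14:15 (add 1h to convert from UTC-1).
Rina in UTC: 09:00-10:00, 10:15-14:00, 16:30-17:00 (add 5h to convert from UTC-5).
Leo in UTC: 09:00-09:30, 10:15-12:15 (add 5h to convert from UTC-5).
Beatriz in UTC: 08:00-13:00, 13:45-14:15, 17:00-18:15 (add 1h to convert from UTC-1).
Divya ∩ Jamal: 09:15-09:30, 12:30-14:15.
Divya ∩ Jamal ∩ Rina: 09:15-09:30, 12:30-14:00.
Divya ∩ Jamal ∩ Rina ∩ Leo: 09:15-09:30.
Divya ∩ Jamal ∩ Rina ∩ Leo ∩ Beatriz: 09:15-09:30.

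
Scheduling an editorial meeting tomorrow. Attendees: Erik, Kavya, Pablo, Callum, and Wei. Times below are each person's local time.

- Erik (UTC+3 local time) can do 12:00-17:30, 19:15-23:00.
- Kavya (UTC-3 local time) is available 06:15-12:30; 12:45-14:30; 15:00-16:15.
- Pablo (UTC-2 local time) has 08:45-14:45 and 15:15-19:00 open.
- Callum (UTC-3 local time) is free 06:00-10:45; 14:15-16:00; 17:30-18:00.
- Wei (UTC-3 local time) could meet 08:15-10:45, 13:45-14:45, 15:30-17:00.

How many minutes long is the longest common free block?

150

Erik in UTC: 09:00-14:30, 16:15-20:00 (subtract 3h to convert from UTC+3).
Kavya in UTC: 09:15-15:30, 15:45-17:30, 18:00-19:15 (add 3h to convert from UTC-3).
Pablo in UTC: 10:45-16:45, 17:15-21:00 (add 2h to convert from UTC-2).
Callum in UTC: 09:00-13:45, 17:15-19:00, 20:30-21:00 (add 3h to convert from UTC-3).
Wei in UTC: 11:15-13:45, 16:45-17:45, 18:30-20:00 (add 3h to convert from UTC-3).
Erik ∩ Kavya: 09:15-14:30, 16:15-17:30, 18:00-19:15.
Erik ∩ Kavya ∩ Pablo: 10:45-14:30, 16:15-16:45, 17:15-17:30, 18:00-19:15.
Erik ∩ Kavya ∩ Pablo ∩ Callum: 10:45-13:45, 17:15-17:30, 18:00-19:00.
Erik ∩ Kavya ∩ Pablo ∩ Callum ∩ Wei: 11:15-13:45, 17:15-17:30, 18:30-19:00.
The longest is 11:15-13:45 at 150 minutes.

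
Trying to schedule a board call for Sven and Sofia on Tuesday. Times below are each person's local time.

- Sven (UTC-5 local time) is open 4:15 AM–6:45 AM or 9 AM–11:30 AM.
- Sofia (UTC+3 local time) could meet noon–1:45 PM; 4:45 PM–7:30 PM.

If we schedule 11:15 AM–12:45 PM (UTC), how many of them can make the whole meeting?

0

Sven in UTC: 09:15-11:45, 14:00-16:30 (add 5h to convert from UTC-5).
Sofia in UTC: 09:00-10:45, 13:45-16:30 (subtract 3h to convert from UTC+3).
nobody can make the full 11:15-12:45 slot — that's 0.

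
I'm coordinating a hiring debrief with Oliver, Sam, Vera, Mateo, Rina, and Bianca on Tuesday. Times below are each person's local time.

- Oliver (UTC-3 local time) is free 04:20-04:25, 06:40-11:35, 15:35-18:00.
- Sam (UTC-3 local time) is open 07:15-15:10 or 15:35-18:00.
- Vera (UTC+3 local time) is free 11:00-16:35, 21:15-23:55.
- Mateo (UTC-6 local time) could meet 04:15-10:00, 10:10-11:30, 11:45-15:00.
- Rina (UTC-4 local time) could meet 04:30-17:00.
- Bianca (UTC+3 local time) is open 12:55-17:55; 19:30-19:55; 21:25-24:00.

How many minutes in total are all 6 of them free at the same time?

Oliver in UTC: 07:20-07:25, 09:40-14:35, 18:35-21:00 (add 3h to convert from UTC-3).
Sam in UTC: 10:15-18:10, 18:35-21:00 (add 3h to convert from UTC-3).
Vera in UTC: 08:00-13:35, 18:15-20:55 (subtract 3h to convert from UTC+3).
Mateo in UTC: 10:15-16:00, 16:10-17:30, 17:45-21:00 (add 6h to convert from UTC-6).
Rina in UTC: 08:30-21:00 (add 4h to convert from UTC-4).
Bianca in UTC: 09:55-14:55, 16:30-16:55, 18:25-21:00 (subtract 3h to convert from UTC+3).
Oliver ∩ Sam: 10:15-14:35, 18:35-21:00.
Oliver ∩ Sam ∩ Vera: 10:15-13:35, 18:35-20:55.
Oliver ∩ Sam ∩ Vera ∩ Mateo: 10:15-13:35, 18:35-20:55.
Oliver ∩ Sam ∩ Vera ∩ Mateo ∩ Rina: 10:15-13:35, 18:35-20:55.
Oliver ∩ Sam ∩ Vera ∩ Mateo ∩ Rina ∩ Bianca: 10:15-13:35, 18:35-20:55.
So the common availability across everyone is 10:15-13:35, 18:35-20:55.
Summing the common windows: 200 + 140 = 340 minutes.

340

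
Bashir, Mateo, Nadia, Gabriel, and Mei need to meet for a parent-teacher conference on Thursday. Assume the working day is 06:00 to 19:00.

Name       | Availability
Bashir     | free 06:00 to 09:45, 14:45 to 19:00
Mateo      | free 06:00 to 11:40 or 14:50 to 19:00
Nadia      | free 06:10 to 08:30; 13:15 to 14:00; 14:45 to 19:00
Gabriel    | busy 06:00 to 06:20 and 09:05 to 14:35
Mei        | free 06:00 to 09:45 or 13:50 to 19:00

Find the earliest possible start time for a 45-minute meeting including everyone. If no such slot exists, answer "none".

06:20

Bashir free: 06:00-09:45, 14:45-19:00.
Mateo free: 06:00-11:40, 14:50-19:00.
Nadia free: 06:10-08:30, 13:15-14:00, 14:45-19:00.
Gabriel free: 06:20-09:05, 14:35-19:00 (invert busy blocks within the working day).
Mei free: 06:00-09:45, 13:50-19:00.
Bashir ∩ Mateo: 06:00-09:45, 14:50-19:00.
Bashir ∩ Mateo ∩ Nadia: 06:10-08:30, 14:50-19:00.
Bashir ∩ Mateo ∩ Nadia ∩ Gabriel: 06:20-08:30, 14:50-19:00.
Bashir ∩ Mateo ∩ Nadia ∩ Gabriel ∩ Mei: 06:20-08:30, 14:50-19:00.
The first common window of at least 45 minutes is 06:20-08:30, so the earliest start is 06:20.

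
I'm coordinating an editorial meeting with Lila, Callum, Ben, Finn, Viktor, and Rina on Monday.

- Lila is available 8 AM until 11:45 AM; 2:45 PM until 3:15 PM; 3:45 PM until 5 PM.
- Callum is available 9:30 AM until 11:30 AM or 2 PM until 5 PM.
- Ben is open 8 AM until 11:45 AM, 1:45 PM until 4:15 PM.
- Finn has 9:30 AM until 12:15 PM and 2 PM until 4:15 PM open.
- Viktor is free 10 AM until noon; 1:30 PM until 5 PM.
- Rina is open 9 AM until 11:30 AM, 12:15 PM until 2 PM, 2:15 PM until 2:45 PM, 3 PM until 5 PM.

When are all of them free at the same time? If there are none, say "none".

Lila ∩ Callum: 09:30-11:30, 14:45-15:15, 15:45-17:00.
Lila ∩ Callum ∩ Ben: 09:30-11:30, 14:45-15:15, 15:45-16:15.
Lila ∩ Callum ∩ Ben ∩ Finn: 09:30-11:30, 14:45-15:15, 15:45-16:15.
Lila ∩ Callum ∩ Ben ∩ Finn ∩ Viktor: 10:00-11:30, 14:45-15:15, 15:45-16:15.
Lila ∩ Callum ∩ Ben ∩ Finn ∩ Viktor ∩ Rina: 10:00-11:30, 15:00-15:15, 15:45-16:15.

10:00-11:30, 15:00-15:15, 15:45-16:15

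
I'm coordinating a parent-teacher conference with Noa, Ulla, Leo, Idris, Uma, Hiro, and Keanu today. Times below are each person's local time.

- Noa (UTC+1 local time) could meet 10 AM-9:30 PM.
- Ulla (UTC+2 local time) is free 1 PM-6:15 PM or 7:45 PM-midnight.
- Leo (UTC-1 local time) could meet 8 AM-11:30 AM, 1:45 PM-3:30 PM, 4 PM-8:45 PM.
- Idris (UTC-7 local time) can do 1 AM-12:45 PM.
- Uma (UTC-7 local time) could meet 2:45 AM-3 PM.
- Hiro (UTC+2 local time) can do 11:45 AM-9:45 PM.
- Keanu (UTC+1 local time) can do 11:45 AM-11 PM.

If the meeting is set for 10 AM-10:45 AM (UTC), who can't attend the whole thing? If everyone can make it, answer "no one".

Noa in UTC: 09:00-20:30 (subtract 1h to convert from UTC+1).
Ulla in UTC: 11:00-16:15, 17:45-22:00 (subtract 2h to convert from UTC+2).
Leo in UTC: 09:00-12:30, 14:45-16:30, 17:00-21:45 (add 1h to convert from UTC-1).
Idris in UTC: 08:00-19:45 (add 7h to convert from UTC-7).
Uma in UTC: 09:45-22:00 (add 7h to convert from UTC-7).
Hiro in UTC: 09:45-19:45 (subtract 2h to convert from UTC+2).
Keanu in UTC: 10:45-22:00 (subtract 1h to convert from UTC+1).
Noa: free for 10:00-10:45. Ulla: not fully free for 10:00-10:45. Leo: free for 10:00-10:45. Idris: free for 10:00-10:45. Uma: free for 10:00-10:45. Hiro: free for 10:00-10:45. Keanu: not fully free for 10:00-10:45.

Keanu, Ulla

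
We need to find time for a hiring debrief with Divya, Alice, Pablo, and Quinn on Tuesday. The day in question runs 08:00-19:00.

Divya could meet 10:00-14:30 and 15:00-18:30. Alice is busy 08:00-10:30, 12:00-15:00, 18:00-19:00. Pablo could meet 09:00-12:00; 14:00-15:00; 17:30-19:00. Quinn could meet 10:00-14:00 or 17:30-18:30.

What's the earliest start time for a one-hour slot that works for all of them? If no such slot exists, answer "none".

10:30

Divya free: 10:00-14:30, 15:00-18:30.
Alice free: 10:30-12:00, 15:00-18:00 (invert busy blocks within the working day).
Pablo free: 09:00-12:00, 14:00-15:00, 17:30-19:00.
Quinn free: 10:00-14:00, 17:30-18:30.
Divya ∩ Alice: 10:30-12:00, 15:00-18:00.
Divya ∩ Alice ∩ Pablo: 10:30-12:00, 17:30-18:00.
Divya ∩ Alice ∩ Pablo ∩ Quinn: 10:30-12:00, 17:30-18:00.
The first common window of at least 60 minutes is 10:30-12:00, so the earliest start is 10:30.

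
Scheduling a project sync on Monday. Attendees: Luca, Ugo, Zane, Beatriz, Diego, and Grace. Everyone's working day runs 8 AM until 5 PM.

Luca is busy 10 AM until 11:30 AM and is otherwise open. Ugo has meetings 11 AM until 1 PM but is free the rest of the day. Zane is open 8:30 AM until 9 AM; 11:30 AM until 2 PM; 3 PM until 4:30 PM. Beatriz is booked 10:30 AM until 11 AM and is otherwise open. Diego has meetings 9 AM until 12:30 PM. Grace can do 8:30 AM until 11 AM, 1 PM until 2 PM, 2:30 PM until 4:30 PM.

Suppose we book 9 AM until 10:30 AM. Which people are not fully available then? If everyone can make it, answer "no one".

Diego, Luca, Zane

Luca free: 08:00-10:00, 11:30-17:00 (invert busy blocks within the working day).
Ugo free: 08:00-11:00, 13:00-17:00 (invert busy blocks within the working day).
Zane free: 08:30-09:00, 11:30-14:00, 15:00-16:30.
Beatriz free: 08:00-10:30, 11:00-17:00 (invert busy blocks within the working day).
Diego free: 08:00-09:00, 12:30-17:00 (invert busy blocks within the working day).
Grace free: 08:30-11:00, 13:00-14:00, 14:30-16:30.
Luca: not fully free for 09:00-10:30. Ugo: free for 09:00-10:30. Zane: not fully free for 09:00-10:30. Beatriz: free for 09:00-10:30. Diego: not fully free for 09:00-10:30. Grace: free for 09:00-10:30.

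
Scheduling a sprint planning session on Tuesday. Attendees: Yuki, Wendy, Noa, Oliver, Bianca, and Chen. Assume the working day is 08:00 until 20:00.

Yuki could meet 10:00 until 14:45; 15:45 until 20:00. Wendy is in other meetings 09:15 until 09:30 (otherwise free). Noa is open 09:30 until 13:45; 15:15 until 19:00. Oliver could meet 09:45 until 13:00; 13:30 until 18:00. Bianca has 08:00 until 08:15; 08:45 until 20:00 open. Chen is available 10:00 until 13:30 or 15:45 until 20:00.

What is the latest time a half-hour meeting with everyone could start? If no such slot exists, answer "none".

Yuki free: 10:00-14:45, 15:45-20:00.
Wendy free: 08:00-09:15, 09:30-20:00 (invert busy blocks within the working day).
Noa free: 09:30-13:45, 15:15-19:00.
Oliver free: 09:45-13:00, 13:30-18:00.
Bianca free: 08:00-08:15, 08:45-20:00.
Chen free: 10:00-13:30, 15:45-20:00.
Yuki ∩ Wendy: 10:00-14:45, 15:45-20:00.
Yuki ∩ Wendy ∩ Noa: 10:00-13:45, 15:45-19:00.
Yuki ∩ Wendy ∩ Noa ∩ Oliver: 10:00-13:00, 13:30-13:45, 15:45-18:00.
Yuki ∩ Wendy ∩ Noa ∩ Oliver ∩ Bianca: 10:00-13:00, 13:30-13:45, 15:45-18:00.
Yuki ∩ Wendy ∩ Noa ∩ Oliver ∩ Bianca ∩ Chen: 10:00-13:00, 15:45-18:00.
Those are the intersection windows.
The last common window of at least 30 minutes is 15:45-18:00; a 30-minute meeting can start as late as 17:30 and still end by 18:00.

17:30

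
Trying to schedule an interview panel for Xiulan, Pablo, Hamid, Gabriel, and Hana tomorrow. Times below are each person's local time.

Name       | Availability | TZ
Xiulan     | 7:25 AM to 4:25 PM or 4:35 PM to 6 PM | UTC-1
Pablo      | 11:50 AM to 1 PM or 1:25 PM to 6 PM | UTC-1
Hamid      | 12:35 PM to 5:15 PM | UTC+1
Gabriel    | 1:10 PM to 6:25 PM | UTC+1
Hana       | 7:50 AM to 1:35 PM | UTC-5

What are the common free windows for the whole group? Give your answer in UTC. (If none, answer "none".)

Xiulan in UTC: 08:25-17:25, 17:35-19:00 (add 1h to convert from UTC-1).
Pablo in UTC: 12:50-14:00, 14:25-19:00 (add 1h to convert from UTC-1).
Hamid in UTC: 11:35-16:15 (subtract 1h to convert from UTC+1).
Gabriel in UTC: 12:10-17:25 (subtract 1h to convert from UTC+1).
Hana in UTC: 12:50-18:35 (add 5h to convert from UTC-5).
Xiulan ∩ Pablo: 12:50-14:00, 14:25-17:25, 17:35-19:00.
Xiulan ∩ Pablo ∩ Hamid: 12:50-14:00, 14:25-16:15.
Xiulan ∩ Pablo ∩ Hamid ∩ Gabriel: 12:50-14:00, 14:25-16:15.
Xiulan ∩ Pablo ∩ Hamid ∩ Gabriel ∩ Hana: 12:50-14:00, 14:25-16:15.

12:50-14:00, 14:25-16:15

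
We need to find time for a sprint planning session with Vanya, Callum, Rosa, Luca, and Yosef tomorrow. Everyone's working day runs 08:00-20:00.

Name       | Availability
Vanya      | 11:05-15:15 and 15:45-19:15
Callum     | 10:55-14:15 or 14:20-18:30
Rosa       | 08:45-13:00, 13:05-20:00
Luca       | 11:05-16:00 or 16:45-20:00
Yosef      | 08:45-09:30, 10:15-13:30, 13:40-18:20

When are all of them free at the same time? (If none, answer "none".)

11:05-13:00, 13:05-13:30, 13:40-14:15, 14:20-15:15, 15:45-16:00, 16:45-18:20

Vanya ∩ Callum: 11:05-14:15, 14:20-15:15, 15:45-18:30.
Vanya ∩ Callum ∩ Rosa: 11:05-13:00, 13:05-14:15, 14:20-15:15, 15:45-18:30.
Vanya ∩ Callum ∩ Rosa ∩ Luca: 11:05-13:00, 13:05-14:15, 14:20-15:15, 15:45-16:00, 16:45-18:30.
Vanya ∩ Callum ∩ Rosa ∩ Luca ∩ Yosef: 11:05-13:00, 13:05-13:30, 13:40-14:15, 14:20-15:15, 15:45-16:00, 16:45-18:20.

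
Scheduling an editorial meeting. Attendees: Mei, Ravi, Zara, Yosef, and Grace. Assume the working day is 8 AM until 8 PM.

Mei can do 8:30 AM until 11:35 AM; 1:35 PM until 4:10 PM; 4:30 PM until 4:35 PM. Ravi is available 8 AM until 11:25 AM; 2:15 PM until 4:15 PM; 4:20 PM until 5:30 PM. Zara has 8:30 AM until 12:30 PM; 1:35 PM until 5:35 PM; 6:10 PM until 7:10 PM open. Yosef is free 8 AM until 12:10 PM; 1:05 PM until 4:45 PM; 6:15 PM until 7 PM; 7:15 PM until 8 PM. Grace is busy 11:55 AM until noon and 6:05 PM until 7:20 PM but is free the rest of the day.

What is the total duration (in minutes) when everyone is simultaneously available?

295

Mei free: 08:30-11:35, 13:35-16:10, 16:30-16:35.
Ravi free: 08:00-11:25, 14:15-16:15, 16:20-17:30.
Zara free: 08:30-12:30, 13:35-17:35, 18:10-19:10.
Yosef free: 08:00-12:10, 13:05-16:45, 18:15-19:00, 19:15-20:00.
Grace free: 08:00-11:55, 12:00-18:05, 19:20-20:00 (invert busy blocks within the working day).
Mei ∩ Ravi: 08:30-11:25, 14:15-16:10, 16:30-16:35.
Mei ∩ Ravi ∩ Zara: 08:30-11:25, 14:15-16:10, 16:30-16:35.
Mei ∩ Ravi ∩ Zara ∩ Yosef: 08:30-11:25, 14:15-16:10, 16:30-16:35.
Mei ∩ Ravi ∩ Zara ∩ Yosef ∩ Grace: 08:30-11:25, 14:15-16:10, 16:30-16:35.
Summing the common windows: 175 + 115 + 5 = 295 minutes.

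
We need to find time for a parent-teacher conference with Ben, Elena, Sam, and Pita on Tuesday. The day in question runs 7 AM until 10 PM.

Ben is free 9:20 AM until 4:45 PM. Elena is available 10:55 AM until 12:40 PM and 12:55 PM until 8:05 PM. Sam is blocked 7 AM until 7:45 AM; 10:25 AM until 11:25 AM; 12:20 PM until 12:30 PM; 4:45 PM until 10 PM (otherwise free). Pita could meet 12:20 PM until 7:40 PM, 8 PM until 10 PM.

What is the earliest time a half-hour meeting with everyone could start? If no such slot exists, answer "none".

Ben free: 09:20-16:45.
Elena free: 10:55-12:40, 12:55-20:05.
Sam free: 07:45-10:25, 11:25-12:20, 12:30-16:45 (invert busy blocks within the working day).
Pita free: 12:20-19:40, 20:00-22:00.
Ben ∩ Elena: 10:55-12:40, 12:55-16:45.
Ben ∩ Elena ∩ Sam: 11:25-12:20, 12:30-12:40, 12:55-16:45.
Ben ∩ Elena ∩ Sam ∩ Pita: 12:30-12:40, 12:55-16:45.
So the common availability across everyone is 12:30-12:40, 12:55-16:45.
The first common window of at least 30 minutes is 12:55-16:45, so the earliest start is 12:55.

12:55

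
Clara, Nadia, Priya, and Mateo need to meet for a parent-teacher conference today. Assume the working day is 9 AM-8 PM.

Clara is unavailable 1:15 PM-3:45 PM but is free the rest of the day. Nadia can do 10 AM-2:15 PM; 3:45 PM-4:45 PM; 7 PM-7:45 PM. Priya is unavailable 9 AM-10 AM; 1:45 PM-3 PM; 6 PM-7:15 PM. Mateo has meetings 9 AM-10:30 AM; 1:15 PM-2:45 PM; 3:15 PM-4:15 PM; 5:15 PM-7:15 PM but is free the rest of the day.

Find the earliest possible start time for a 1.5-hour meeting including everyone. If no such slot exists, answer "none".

Clara free: 09:00-13:15, 15:45-20:00 (invert busy blocks within the working day).
Nadia free: 10:00-14:15, 15:45-16:45, 19:00-19:45.
Priya free: 10:00-13:45, 15:00-18:00, 19:15-20:00 (invert busy blocks within the working day).
Mateo free: 10:30-13:15, 14:45-15:15, 16:15-17:15, 19:15-20:00 (invert busy blocks within the working day).
Clara ∩ Nadia: 10:00-13:15, 15:45-16:45, 19:00-19:45.
Clara ∩ Nadia ∩ Priya: 10:00-13:15, 15:45-16:45, 19:15-19:45.
Clara ∩ Nadia ∩ Priya ∩ Mateo: 10:30-13:15, 16:15-16:45, 19:15-19:45.
So the common availability across everyone is 10:30-13:15, 16:15-16:45, 19:15-19:45.
The first common window of at least 90 minutes is 10:30-13:15, so the earliest start is 10:30.

10:30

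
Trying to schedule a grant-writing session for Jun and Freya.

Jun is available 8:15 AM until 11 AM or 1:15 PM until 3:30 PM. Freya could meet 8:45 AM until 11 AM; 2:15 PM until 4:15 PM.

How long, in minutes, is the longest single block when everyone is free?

Jun ∩ Freya: 08:45-11:00, 14:15-15:30.
The longest is 08:45-11:00 at 135 minutes.

135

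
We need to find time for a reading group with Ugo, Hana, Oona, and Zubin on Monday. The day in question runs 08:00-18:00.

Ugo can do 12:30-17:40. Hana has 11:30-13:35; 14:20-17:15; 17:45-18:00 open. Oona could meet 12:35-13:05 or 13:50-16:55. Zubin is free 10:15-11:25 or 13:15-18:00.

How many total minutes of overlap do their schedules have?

Ugo ∩ Hana: 12:30-13:35, 14:20-17:15.
Ugo ∩ Hana ∩ Oona: 12:35-13:05, 14:20-16:55.
Ugo ∩ Hana ∩ Oona ∩ Zubin: 14:20-16:55.
That's a single block of 155 minutes.

155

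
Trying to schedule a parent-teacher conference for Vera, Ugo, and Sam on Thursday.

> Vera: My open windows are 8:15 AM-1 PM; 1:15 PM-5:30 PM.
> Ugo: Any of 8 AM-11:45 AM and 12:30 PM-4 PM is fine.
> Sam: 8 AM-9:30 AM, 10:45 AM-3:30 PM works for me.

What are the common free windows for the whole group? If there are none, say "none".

08:15-09:30, 10:45-11:45, 12:30-13:00, 13:15-15:30

Vera ∩ Ugo: 08:15-11:45, 12:30-13:00, 13:15-16:00.
Vera ∩ Ugo ∩ Sam: 08:15-09:30, 10:45-11:45, 12:30-13:00, 13:15-15:30.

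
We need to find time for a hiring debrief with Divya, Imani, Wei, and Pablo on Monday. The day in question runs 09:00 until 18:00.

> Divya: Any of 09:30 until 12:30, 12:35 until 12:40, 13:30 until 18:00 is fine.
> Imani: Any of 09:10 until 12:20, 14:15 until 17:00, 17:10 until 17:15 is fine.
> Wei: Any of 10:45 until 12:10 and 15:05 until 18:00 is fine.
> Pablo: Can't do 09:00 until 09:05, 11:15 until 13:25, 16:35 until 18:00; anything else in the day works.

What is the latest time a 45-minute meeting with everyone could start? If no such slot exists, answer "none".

15:50

Divya free: 09:30-12:30, 12:35-12:40, 13:30-18:00.
Imani free: 09:10-12:20, 14:15-17:00, 17:10-17:15.
Wei free: 10:45-12:10, 15:05-18:00.
Pablo free: 09:05-11:15, 13:25-16:35 (invert busy blocks within the working day).
Divya ∩ Imani: 09:30-12:20, 14:15-17:00, 17:10-17:15.
Divya ∩ Imani ∩ Wei: 10:45-12:10, 15:05-17:00, 17:10-17:15.
Divya ∩ Imani ∩ Wei ∩ Pablo: 10:45-11:15, 15:05-16:35.
So the common availability across everyone is 10:45-11:15, 15:05-16:35.
The last common window of at least 45 minutes is 15:05-16:35; a 45-minute meeting can start as late as 15:50 and still end by 16:35.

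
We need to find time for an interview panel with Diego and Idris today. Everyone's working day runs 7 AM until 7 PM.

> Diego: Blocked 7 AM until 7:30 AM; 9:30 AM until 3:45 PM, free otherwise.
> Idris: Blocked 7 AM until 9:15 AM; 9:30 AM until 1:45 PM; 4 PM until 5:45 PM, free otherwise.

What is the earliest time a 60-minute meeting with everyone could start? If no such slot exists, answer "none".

Diego free: 07:30-09:30, 15:45-19:00 (invert busy blocks within the working day).
Idris free: 09:15-09:30, 13:45-16:00, 17:45-19:00 (invert busy blocks within the working day).
Diego ∩ Idris: 09:15-09:30, 15:45-16:00, 17:45-19:00.
The first common window of at least 60 minutes is 17:45-19:00, so the earliest start is 17:45.

17:45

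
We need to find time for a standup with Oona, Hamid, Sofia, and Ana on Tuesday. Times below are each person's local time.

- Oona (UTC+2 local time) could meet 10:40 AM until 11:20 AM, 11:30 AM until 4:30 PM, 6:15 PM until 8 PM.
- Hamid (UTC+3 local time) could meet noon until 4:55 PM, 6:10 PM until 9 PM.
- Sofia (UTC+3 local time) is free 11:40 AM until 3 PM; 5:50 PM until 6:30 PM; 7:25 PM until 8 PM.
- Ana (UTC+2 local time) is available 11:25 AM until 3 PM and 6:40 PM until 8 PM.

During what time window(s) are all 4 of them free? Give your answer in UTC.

09:30-12:00, 16:40-17:00

Oona in UTC: 08:40-09:20, 09:30-14:30, 16:15-18:00 (subtract 2h to convert from UTC+2).
Hamid in UTC: 09:00-13:55, 15:10-18:00 (subtract 3h to convert from UTC+3).
Sofia in UTC: 08:40-12:00, 14:50-15:30, 16:25-17:00 (subtract 3h to convert from UTC+3).
Ana in UTC: 09:25-13:00, 16:40-18:00 (subtract 2h to convert from UTC+2).
Oona ∩ Hamid: 09:00-09:20, 09:30-13:55, 16:15-18:00.
Oona ∩ Hamid ∩ Sofia: 09:00-09:20, 09:30-12:00, 16:25-17:00.
Oona ∩ Hamid ∩ Sofia ∩ Ana: 09:30-12:00, 16:40-17:00.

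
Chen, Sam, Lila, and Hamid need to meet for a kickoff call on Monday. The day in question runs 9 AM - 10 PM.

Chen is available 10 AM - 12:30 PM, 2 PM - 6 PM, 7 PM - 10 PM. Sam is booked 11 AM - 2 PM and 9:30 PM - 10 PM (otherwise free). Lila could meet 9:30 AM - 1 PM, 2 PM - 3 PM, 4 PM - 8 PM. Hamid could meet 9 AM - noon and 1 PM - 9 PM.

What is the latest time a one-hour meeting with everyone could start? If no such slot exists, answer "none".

19:00

Chen free: 10:00-12:30, 14:00-18:00, 19:00-22:00.
Sam free: 09:00-11:00, 14:00-21:30 (invert busy blocks within the working day).
Lila free: 09:30-13:00, 14:00-15:00, 16:00-20:00.
Hamid free: 09:00-12:00, 13:00-21:00.
Chen ∩ Sam: 10:00-11:00, 14:00-18:00, 19:00-21:30.
Chen ∩ Sam ∩ Lila: 10:00-11:00, 14:00-15:00, 16:00-18:00, 19:00-20:00.
Chen ∩ Sam ∩ Lila ∩ Hamid: 10:00-11:00, 14:00-15:00, 16:00-18:00, 19:00-20:00.
The last common window of at least 60 minutes is 19:00-20:00; a 60-minute meeting can start as late as 19:00 and still end by 20:00.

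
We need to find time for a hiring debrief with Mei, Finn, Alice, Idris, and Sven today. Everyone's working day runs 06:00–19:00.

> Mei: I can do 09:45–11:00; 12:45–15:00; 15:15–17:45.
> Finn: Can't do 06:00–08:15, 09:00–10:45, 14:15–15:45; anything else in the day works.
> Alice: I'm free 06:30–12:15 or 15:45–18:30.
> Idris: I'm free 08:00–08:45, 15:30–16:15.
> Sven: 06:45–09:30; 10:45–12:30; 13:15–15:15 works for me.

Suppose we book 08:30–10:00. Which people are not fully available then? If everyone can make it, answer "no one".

Mei free: 09:45-11:00, 12:45-15:00, 15:15-17:45.
Finn free: 08:15-09:00, 10:45-14:15, 15:45-19:00 (invert busy blocks within the working day).
Alice free: 06:30-12:15, 15:45-18:30.
Idris free: 08:00-08:45, 15:30-16:15.
Sven free: 06:45-09:30, 10:45-12:30, 13:15-15:15.
Mei: not fully free for 08:30-10:00. Finn: not fully free for 08:30-10:00. Alice: free for 08:30-10:00. Idris: not fully free for 08:30-10:00. Sven: not fully free for 08:30-10:00.

Finn, Idris, Mei, Sven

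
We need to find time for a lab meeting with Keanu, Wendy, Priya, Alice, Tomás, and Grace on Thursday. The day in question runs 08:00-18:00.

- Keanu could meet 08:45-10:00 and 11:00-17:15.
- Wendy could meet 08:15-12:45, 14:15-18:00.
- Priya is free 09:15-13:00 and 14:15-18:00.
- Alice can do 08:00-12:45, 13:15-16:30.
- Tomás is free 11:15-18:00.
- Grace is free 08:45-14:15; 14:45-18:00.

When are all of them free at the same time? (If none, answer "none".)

Keanu ∩ Wendy: 08:45-10:00, 11:00-12:45, 14:15-17:15.
Keanu ∩ Wendy ∩ Priya: 09:15-10:00, 11:00-12:45, 14:15-17:15.
Keanu ∩ Wendy ∩ Priya ∩ Alice: 09:15-10:00, 11:00-12:45, 14:15-16:30.
Keanu ∩ Wendy ∩ Priya ∩ Alice ∩ Tomás: 11:15-12:45, 14:15-16:30.
Keanu ∩ Wendy ∩ Priya ∩ Alice ∩ Tomás ∩ Grace: 11:15-12:45, 14:45-16:30.
Those are the intersection windows.

11:15-12:45, 14:45-16:30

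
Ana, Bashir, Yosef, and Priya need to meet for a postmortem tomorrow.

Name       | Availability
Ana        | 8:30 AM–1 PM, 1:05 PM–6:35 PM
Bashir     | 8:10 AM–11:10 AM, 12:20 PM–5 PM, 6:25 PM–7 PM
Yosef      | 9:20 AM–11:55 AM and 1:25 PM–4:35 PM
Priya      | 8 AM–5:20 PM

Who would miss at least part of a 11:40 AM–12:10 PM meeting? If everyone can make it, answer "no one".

Bashir, Yosef

Ana: free for 11:40-12:10. Bashir: not fully free for 11:40-12:10. Yosef: not fully free for 11:40-12:10. Priya: free for 11:40-12:10.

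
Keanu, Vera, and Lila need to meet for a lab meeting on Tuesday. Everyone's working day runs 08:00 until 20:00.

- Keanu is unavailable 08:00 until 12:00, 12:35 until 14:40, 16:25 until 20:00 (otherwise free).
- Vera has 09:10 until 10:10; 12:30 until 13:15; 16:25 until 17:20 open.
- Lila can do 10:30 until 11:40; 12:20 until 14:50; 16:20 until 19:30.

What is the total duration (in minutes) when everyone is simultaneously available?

5

Keanu free: 12:00-12:35, 14:40-16:25 (invert busy blocks within the working day).
Vera free: 09:10-10:10, 12:30-13:15, 16:25-17:20.
Lila free: 10:30-11:40, 12:20-14:50, 16:20-19:30.
Keanu ∩ Vera: 12:30-12:35.
Keanu ∩ Vera ∩ Lila: 12:30-12:35.
That's a single block of 5 minutes.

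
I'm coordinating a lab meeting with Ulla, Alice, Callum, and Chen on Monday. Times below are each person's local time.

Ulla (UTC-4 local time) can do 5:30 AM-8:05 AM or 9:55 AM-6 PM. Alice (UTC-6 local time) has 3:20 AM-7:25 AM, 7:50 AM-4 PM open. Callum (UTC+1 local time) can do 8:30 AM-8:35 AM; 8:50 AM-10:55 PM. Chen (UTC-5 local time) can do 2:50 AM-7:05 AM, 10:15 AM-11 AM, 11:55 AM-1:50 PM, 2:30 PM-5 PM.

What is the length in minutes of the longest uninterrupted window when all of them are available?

155

Ulla in UTC: 09:30-12:05, 13:55-22:00 (add 4h to convert from UTC-4).
Alice in UTC: 09:20-13:25, 13:50-22:00 (add 6h to convert from UTC-6).
Callum in UTC: 07:30-07:35, 07:50-21:55 (subtract 1h to convert from UTC+1).
Chen in UTC: 07:50-12:05, 15:15-16:00, 16:55-18:50, 19:30-22:00 (add 5h to convert from UTC-5).
Ulla ∩ Alice: 09:30-12:05, 13:55-22:00.
Ulla ∩ Alice ∩ Callum: 09:30-12:05, 13:55-21:55.
Ulla ∩ Alice ∩ Callum ∩ Chen: 09:30-12:05, 15:15-16:00, 16:55-18:50, 19:30-21:55.
The longest is 09:30-12:05 at 155 minutes.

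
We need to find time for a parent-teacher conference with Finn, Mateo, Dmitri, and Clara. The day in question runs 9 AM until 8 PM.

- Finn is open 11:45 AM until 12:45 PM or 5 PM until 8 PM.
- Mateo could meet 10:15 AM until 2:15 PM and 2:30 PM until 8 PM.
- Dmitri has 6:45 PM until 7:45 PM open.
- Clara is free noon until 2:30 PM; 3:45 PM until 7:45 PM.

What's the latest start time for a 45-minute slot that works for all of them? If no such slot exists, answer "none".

19:00

Finn ∩ Mateo: 11:45-12:45, 17:00-20:00.
Finn ∩ Mateo ∩ Dmitri: 18:45-19:45.
Finn ∩ Mateo ∩ Dmitri ∩ Clara: 18:45-19:45.
The last common window of at least 45 minutes is 18:45-19:45; a 45-minute meeting can start as late as 19:00 and still end by 19:45.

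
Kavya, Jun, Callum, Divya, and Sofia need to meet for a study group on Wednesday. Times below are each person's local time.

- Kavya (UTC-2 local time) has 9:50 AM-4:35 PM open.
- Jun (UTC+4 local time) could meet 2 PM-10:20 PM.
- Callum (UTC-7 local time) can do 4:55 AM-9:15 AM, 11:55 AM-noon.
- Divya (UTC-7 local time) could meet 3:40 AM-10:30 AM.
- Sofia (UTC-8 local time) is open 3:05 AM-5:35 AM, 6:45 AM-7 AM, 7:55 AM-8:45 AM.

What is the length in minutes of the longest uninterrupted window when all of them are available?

100

Kavya in UTC: 11:50-18:35 (add 2h to convert from UTC-2).
Jun in UTC: 10:00-18:20 (subtract 4h to convert from UTC+4).
Callum in UTC: 11:55-16:15, 18:55-19:00 (add 7h to convert from UTC-7).
Divya in UTC: 10:40-17:30 (add 7h to convert from UTC-7).
Sofia in UTC: 11:05-13:35, 14:45-15:00, 15:55-16:45 (add 8h to convert from UTC-8).
Kavya ∩ Jun: 11:50-18:20.
Kavya ∩ Jun ∩ Callum: 11:55-16:15.
Kavya ∩ Jun ∩ Callum ∩ Divya: 11:55-16:15.
Kavya ∩ Jun ∩ Callum ∩ Divya ∩ Sofia: 11:55-13:35, 14:45-15:00, 15:55-16:15.
The longest is 11:55-13:35 at 100 minutes.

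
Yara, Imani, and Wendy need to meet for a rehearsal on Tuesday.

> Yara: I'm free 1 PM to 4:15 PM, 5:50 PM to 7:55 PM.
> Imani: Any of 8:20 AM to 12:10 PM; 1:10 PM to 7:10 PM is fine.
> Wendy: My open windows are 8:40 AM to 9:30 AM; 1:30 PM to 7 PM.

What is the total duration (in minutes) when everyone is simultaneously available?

Yara ∩ Imani: 13:10-16:15, 17:50-19:10.
Yara ∩ Imani ∩ Wendy: 13:30-16:15, 17:50-19:00.
Summing the common windows: 165 + 70 = 235 minutes.

235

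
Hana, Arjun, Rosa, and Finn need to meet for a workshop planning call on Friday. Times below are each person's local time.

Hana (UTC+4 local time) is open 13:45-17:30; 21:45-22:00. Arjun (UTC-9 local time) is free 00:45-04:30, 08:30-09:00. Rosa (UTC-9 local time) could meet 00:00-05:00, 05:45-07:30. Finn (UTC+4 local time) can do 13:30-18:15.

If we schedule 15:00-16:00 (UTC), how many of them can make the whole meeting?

1

Hana in UTC: 09:45-13:30, 17:45-18:00 (subtract 4h to convert from UTC+4).
Arjun in UTC: 09:45-13:30, 17:30-18:00 (add 9h to convert from UTC-9).
Rosa in UTC: 09:00-14:00, 14:45-16:30 (add 9h to convert from UTC-9).
Finn in UTC: 09:30-14:15 (subtract 4h to convert from UTC+4).
Rosa can make the full 15:00-16:00 slot — that's 1.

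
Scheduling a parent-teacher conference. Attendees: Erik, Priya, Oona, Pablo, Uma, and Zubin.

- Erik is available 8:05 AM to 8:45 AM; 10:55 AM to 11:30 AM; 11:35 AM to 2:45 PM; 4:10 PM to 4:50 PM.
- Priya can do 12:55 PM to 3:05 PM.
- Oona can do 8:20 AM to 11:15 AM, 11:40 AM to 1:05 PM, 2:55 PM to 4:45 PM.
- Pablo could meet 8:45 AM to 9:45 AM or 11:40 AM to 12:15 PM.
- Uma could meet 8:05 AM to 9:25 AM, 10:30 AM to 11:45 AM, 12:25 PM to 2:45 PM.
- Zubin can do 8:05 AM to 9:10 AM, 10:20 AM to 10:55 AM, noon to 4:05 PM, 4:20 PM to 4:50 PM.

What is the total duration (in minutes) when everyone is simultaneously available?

Erik ∩ Priya: 12:55-14:45.
Erik ∩ Priya ∩ Oona: 12:55-13:05.
Erik ∩ Priya ∩ Oona ∩ Pablo: ∅.
Erik ∩ Priya ∩ Oona ∩ Pablo ∩ Uma: ∅.
Erik ∩ Priya ∩ Oona ∩ Pablo ∩ Uma ∩ Zubin: ∅.
There is no time when everyone is free.
There is no common window, so the total is 0 minutes.

0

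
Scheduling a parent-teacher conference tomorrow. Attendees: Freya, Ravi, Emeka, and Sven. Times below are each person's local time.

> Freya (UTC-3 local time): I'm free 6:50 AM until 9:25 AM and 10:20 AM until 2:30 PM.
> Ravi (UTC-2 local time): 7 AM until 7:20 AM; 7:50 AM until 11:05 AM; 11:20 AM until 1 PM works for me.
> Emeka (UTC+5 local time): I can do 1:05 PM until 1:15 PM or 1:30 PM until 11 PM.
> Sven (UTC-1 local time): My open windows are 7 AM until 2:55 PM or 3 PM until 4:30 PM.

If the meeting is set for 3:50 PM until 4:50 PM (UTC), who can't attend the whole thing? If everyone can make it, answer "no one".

Ravi, Sven

Freya in UTC: 09:50-12:25, 13:20-17:30 (add 3h to convert from UTC-3).
Ravi in UTC: 09:00-09:20, 09:50-13:05, 13:20-15:00 (add 2h to convert from UTC-2).
Emeka in UTC: 08:05-08:15, 08:30-18:00 (subtract 5h to convert from UTC+5).
Sven in UTC: 08:00-15:55, 16:00-17:30 (add 1h to convert from UTC-1).
Freya: free for 15:50-16:50. Ravi: not fully free for 15:50-16:50. Emeka: free for 15:50-16:50. Sven: not fully free for 15:50-16:50.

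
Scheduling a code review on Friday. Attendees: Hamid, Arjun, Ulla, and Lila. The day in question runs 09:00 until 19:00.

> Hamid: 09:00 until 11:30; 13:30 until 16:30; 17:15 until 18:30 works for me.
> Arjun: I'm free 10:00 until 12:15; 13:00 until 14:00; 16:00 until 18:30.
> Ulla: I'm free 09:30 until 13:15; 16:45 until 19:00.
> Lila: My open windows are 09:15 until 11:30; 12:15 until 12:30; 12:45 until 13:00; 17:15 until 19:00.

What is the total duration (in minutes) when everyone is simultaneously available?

165

Hamid ∩ Arjun: 10:00-11:30, 13:30-14:00, 16:00-16:30, 17:15-18:30.
Hamid ∩ Arjun ∩ Ulla: 10:00-11:30, 17:15-18:30.
Hamid ∩ Arjun ∩ Ulla ∩ Lila: 10:00-11:30, 17:15-18:30.
Summing the common windows: 90 + 75 = 165 minutes.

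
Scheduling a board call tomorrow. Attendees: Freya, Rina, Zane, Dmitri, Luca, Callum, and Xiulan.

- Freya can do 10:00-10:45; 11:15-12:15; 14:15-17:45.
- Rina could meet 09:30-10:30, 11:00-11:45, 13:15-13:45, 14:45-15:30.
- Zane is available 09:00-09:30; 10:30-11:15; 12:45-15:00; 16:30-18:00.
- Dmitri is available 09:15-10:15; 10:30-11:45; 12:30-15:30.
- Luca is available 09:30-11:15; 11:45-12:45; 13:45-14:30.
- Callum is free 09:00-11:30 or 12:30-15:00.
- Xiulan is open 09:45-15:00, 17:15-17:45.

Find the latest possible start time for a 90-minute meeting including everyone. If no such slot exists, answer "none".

none

Freya ∩ Rina: 10:00-10:30, 11:15-11:45, 14:45-15:30.
Freya ∩ Rina ∩ Zane: 14:45-15:00.
Freya ∩ Rina ∩ Zane ∩ Dmitri: 14:45-15:00.
Freya ∩ Rina ∩ Zane ∩ Dmitri ∩ Luca: ∅.
Freya ∩ Rina ∩ Zane ∩ Dmitri ∩ Luca ∩ Callum: ∅.
Freya ∩ Rina ∩ Zane ∩ Dmitri ∩ Luca ∩ Callum ∩ Xiulan: ∅.
There is no time when everyone is free.
No common window is at least 90 minutes long.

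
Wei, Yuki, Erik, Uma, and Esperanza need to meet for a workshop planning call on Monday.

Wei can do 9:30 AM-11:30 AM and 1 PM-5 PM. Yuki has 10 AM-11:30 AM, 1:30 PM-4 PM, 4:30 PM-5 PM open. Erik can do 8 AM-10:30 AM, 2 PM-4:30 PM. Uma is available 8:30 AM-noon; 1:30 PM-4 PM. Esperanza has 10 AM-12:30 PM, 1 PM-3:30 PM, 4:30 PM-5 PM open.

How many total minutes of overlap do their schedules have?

120

Wei ∩ Yuki: 10:00-11:30, 13:30-16:00, 16:30-17:00.
Wei ∩ Yuki ∩ Erik: 10:00-10:30, 14:00-16:00.
Wei ∩ Yuki ∩ Erik ∩ Uma: 10:00-10:30, 14:00-16:00.
Wei ∩ Yuki ∩ Erik ∩ Uma ∩ Esperanza: 10:00-10:30, 14:00-15:30.
Those are the intersection windows.
Summing the common windows: 30 + 90 = 120 minutes.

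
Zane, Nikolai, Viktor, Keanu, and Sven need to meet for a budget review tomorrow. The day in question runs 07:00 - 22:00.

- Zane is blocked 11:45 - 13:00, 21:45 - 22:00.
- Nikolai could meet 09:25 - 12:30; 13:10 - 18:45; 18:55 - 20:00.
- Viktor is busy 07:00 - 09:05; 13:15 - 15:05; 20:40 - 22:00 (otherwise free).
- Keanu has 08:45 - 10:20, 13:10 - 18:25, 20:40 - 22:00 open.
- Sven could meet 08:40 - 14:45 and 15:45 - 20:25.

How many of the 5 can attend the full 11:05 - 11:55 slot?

3

Zane free: 07:00-11:45, 13:00-21:45 (invert busy blocks within the working day).
Nikolai free: 09:25-12:30, 13:10-18:45, 18:55-20:00.
Viktor free: 09:05-13:15, 15:05-20:40 (invert busy blocks within the working day).
Keanu free: 08:45-10:20, 13:10-18:25, 20:40-22:00.
Sven free: 08:40-14:45, 15:45-20:25.
Nikolai, Viktor, and Sven can make the full 11:05-11:55 slot — that's 3.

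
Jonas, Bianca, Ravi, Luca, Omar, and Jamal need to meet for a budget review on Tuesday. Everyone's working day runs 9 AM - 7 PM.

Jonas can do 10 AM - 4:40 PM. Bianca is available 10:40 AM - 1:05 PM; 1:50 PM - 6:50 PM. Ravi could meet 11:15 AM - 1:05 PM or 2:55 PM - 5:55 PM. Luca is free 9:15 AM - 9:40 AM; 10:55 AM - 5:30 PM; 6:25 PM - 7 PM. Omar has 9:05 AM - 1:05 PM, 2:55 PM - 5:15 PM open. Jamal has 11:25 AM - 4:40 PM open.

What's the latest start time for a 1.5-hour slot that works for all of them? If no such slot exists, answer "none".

15:10

Jonas ∩ Bianca: 10:40-13:05, 13:50-16:40.
Jonas ∩ Bianca ∩ Ravi: 11:15-13:05, 14:55-16:40.
Jonas ∩ Bianca ∩ Ravi ∩ Luca: 11:15-13:05, 14:55-16:40.
Jonas ∩ Bianca ∩ Ravi ∩ Luca ∩ Omar: 11:15-13:05, 14:55-16:40.
Jonas ∩ Bianca ∩ Ravi ∩ Luca ∩ Omar ∩ Jamal: 11:25-13:05, 14:55-16:40.
Those are the intersection windows.
The last common window of at least 90 minutes is 14:55-16:40; a 90-minute meeting can start as late as 15:10 and still end by 16:40.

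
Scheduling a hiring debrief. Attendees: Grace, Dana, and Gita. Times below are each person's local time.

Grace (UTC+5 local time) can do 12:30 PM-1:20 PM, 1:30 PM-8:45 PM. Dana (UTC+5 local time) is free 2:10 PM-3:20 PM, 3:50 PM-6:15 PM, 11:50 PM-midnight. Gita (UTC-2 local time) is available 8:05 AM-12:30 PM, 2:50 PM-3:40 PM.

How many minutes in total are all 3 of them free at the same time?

Grace in UTC: 07:30-08:20, 08:30-15:45 (subtract 5h to convert from UTC+5).
Dana in UTC: 09:10-10:20, 10:50-13:15, 18:50-19:00 (subtract 5h to convert from UTC+5).
Gita in UTC: 10:05-14:30, 16:50-17:40 (add 2h to convert from UTC-2).
Grace ∩ Dana: 09:10-10:20, 10:50-13:15.
Grace ∩ Dana ∩ Gita: 10:05-10:20, 10:50-13:15.
Those are the intersection windows.
Summing the common windows: 15 + 145 = 160 minutes.

160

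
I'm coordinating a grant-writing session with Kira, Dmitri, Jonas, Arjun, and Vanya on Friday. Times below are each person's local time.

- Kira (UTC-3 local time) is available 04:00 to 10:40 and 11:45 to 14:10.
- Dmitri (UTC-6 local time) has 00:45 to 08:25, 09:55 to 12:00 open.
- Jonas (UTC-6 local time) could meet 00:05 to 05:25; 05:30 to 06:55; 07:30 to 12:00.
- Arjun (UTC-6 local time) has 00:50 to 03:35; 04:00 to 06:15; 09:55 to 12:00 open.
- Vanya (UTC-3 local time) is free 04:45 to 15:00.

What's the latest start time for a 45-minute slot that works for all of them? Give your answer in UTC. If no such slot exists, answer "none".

Kira in UTC: 07:00-13:40, 14:45-17:10 (add 3h to convert from UTC-3).
Dmitri in UTC: 06:45-14:25, 15:55-18:00 (add 6h to convert from UTC-6).
Jonas in UTC: 06:05-11:25, 11:30-12:55, 13:30-18:00 (add 6h to convert from UTC-6).
Arjun in UTC: 06:50-09:35, 10:00-12:15, 15:55-18:00 (add 6h to convert from UTC-6).
Vanya in UTC: 07:45-18:00 (add 3h to convert from UTC-3).
Kira ∩ Dmitri: 07:00-13:40, 15:55-17:10.
Kira ∩ Dmitri ∩ Jonas: 07:00-11:25, 11:30-12:55, 13:30-13:40, 15:55-17:10.
Kira ∩ Dmitri ∩ Jonas ∩ Arjun: 07:00-09:35, 10:00-11:25, 11:30-12:15, 15:55-17:10.
Kira ∩ Dmitri ∩ Jonas ∩ Arjun ∩ Vanya: 07:45-09:35, 10:00-11:25, 11:30-12:15, 15:55-17:10.
The last common window of at least 45 minutes is 15:55-17:10; a 45-minute meeting can start as late as 16:25 and still end by 17:10.

16:25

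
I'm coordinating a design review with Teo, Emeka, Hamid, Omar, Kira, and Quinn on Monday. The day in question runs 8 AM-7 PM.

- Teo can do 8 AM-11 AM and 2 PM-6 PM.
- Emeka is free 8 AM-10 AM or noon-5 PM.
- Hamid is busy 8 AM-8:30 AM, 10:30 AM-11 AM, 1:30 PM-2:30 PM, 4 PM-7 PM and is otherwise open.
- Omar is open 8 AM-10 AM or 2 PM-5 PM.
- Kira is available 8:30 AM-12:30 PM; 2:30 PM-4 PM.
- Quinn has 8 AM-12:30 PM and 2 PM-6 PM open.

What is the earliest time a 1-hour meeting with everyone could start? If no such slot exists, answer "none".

08:30

Teo free: 08:00-11:00, 14:00-18:00.
Emeka free: 08:00-10:00, 12:00-17:00.
Hamid free: 08:30-10:30, 11:00-13:30, 14:30-16:00 (invert busy blocks within the working day).
Omar free: 08:00-10:00, 14:00-17:00.
Kira free: 08:30-12:30, 14:30-16:00.
Quinn free: 08:00-12:30, 14:00-18:00.
Teo ∩ Emeka: 08:00-10:00, 14:00-17:00.
Teo ∩ Emeka ∩ Hamid: 08:30-10:00, 14:30-16:00.
Teo ∩ Emeka ∩ Hamid ∩ Omar: 08:30-10:00, 14:30-16:00.
Teo ∩ Emeka ∩ Hamid ∩ Omar ∩ Kira: 08:30-10:00, 14:30-16:00.
Teo ∩ Emeka ∩ Hamid ∩ Omar ∩ Kira ∩ Quinn: 08:30-10:00, 14:30-16:00.
Those are the intersection windows.
The first common window of at least 60 minutes is 08:30-10:00, so the earliest start is 08:30.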